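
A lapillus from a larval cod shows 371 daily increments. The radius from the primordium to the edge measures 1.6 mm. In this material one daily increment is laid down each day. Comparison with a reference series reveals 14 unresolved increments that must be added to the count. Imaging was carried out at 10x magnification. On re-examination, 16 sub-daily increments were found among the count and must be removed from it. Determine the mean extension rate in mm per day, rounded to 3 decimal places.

Adjusted count: 371 − 16 + 14 = 369 daily increments.
Mean rate = 1.6 mm / 369 days ≈ 0.004 mm per day.

0.004 mm per day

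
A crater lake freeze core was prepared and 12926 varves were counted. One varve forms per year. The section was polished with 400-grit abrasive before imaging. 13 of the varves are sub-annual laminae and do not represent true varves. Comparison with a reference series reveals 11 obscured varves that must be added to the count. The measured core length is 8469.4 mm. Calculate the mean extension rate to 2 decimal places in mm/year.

After corrections the count is 12926 − 13 + 11 = 12924 varves.
Extension rate ≈ 8469.4 / 12924 = 0.66 mm/year.

0.66 mm/year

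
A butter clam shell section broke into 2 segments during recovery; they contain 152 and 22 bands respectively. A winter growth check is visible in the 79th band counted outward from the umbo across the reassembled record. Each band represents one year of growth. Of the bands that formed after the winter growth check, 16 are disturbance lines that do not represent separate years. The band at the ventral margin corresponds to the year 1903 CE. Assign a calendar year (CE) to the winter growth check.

1824 CE

Total bands = 152 + 22 = 174.
Between band 79 and the ventral margin there are 174 − 79 = 95 bands.
95 − 16 false = 79 true bands after the winter growth check.
Counting back 79 years from 1903 CE places the winter growth check in 1903 − 79 = 1824 CE.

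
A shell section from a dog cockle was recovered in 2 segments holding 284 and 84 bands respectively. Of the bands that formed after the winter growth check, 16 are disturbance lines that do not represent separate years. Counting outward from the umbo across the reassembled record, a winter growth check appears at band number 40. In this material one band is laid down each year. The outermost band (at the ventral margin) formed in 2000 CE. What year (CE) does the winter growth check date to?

Total bands = 284 + 84 = 368.
Between band 40 and the ventral margin there are 368 − 40 = 328 bands.
Removing the 16 false bands leaves 328 − 16 = 312 true bands beyond the winter growth check.
Counting back 312 years from 2000 CE places the winter growth check in 2000 − 312 = 1688 CE.

1688 CE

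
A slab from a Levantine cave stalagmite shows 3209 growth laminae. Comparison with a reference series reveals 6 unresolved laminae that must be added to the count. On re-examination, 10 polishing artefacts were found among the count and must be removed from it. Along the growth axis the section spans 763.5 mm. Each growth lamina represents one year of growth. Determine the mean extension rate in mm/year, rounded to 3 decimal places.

0.238 mm/year

Correcting the raw count gives 3209 − 10 + 6 = 3205 true growth laminae.
Mean rate = 763.5 mm / 3205 years ≈ 0.238 mm/year.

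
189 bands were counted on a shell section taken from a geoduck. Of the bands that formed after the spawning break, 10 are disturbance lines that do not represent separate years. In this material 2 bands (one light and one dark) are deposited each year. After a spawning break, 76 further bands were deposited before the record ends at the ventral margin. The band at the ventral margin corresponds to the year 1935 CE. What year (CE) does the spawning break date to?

76 bands post-date the spawning break.
Excluding 10 false bands: 76 − 10 = 66.
With 2 bands per year, 66 / 2 = 33 years.
The band at the ventral margin is 1935 CE, so the spawning break dates to 1935 − 33 = 1902 CE.

1902 CE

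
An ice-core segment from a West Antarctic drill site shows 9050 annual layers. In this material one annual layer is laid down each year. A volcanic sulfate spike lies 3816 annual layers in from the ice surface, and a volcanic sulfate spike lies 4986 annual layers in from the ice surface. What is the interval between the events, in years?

Separation: 4986 − 3816 = 1170 annual layers.
One annual layer per year makes the interval 1170 years.

1170 yr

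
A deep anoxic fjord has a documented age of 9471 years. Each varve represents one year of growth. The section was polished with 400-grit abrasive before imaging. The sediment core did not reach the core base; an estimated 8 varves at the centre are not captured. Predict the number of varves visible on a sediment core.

At one varve per year, 9471 years correspond to 9471 varves.
Subtracting the 8 varves not captured gives 9471 − 8 = 9463 varves in the record.

9463 varves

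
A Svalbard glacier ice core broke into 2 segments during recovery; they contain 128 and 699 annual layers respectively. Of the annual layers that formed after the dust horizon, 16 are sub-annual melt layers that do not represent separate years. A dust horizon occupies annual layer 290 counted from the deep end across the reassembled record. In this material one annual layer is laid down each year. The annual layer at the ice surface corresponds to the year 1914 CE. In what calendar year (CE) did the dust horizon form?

1393 CE

Total annual layers = 128 + 699 = 827.
The dust horizon sits at annual layer 290 from the deep end, so 827 − 290 = 537 annual layers formed after it.
Removing the 16 false annual layers leaves 537 − 16 = 521 true annual layers beyond the dust horizon.
Counting back 521 years from 1914 CE places the dust horizon in 1914 − 521 = 1393 CE.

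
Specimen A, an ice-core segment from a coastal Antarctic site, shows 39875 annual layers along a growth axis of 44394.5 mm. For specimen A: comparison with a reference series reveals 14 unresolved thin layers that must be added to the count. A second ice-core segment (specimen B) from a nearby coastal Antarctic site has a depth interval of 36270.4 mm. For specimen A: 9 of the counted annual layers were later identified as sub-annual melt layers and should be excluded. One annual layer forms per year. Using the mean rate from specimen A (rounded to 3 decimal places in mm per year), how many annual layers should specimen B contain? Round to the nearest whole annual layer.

Specimen A: correcting the raw count gives 39875 − 9 + 14 = 39880 true annual layers.
A: Mean rate = 44394.5 mm / 39880 years ≈ 1.113 mm per year.
For B, 36270.4 / 1.113 = 32587.96 years ≈ 32588 annual layers.

32588 annual layers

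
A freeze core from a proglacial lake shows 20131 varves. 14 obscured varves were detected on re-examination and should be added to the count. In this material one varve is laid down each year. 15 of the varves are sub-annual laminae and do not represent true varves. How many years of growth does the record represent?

20130 years

Correcting the raw count gives 20131 − 15 + 14 = 20130 true varves.
With a one-to-one varve periodicity this is 20130 years.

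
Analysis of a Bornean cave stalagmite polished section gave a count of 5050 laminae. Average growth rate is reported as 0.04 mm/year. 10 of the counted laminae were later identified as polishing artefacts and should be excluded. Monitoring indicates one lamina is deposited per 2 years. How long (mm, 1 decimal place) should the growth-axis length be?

403.2 mm

After corrections the count is 5050 − 10 = 5040 laminae.
5040 laminae at 2 years each span 5040 × 2 = 10080 years.
Length ≈ 0.04 × 10080 = 403.2 mm.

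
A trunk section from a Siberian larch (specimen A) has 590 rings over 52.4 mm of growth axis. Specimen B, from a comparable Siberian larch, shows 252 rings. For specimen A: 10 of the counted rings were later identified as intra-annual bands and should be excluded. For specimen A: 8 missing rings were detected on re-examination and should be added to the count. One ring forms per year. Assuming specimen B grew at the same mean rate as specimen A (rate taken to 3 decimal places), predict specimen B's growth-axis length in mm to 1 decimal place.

Specimen A: adjusted count: 590 − 10 + 8 = 588 rings.
A: Extension rate ≈ 52.4 / 588 = 0.089 mm/year.
For B, 0.089 mm/year × 252 years = 22.4 mm.

22.4 mm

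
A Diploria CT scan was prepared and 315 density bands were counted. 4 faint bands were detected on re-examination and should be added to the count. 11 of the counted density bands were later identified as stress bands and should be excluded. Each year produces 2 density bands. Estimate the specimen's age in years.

True density band count = 315 − 11 + 4 = 308.
308 density bands at 2 per year is 308 / 2 = 154 years.

154 yr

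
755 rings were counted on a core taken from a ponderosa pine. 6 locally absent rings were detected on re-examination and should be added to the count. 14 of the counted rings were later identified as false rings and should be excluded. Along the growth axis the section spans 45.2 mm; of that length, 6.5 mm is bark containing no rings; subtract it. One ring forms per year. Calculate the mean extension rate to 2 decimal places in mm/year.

Adjusted count: 755 − 14 + 6 = 747 rings.
Removing the 6.5 mm offcut leaves 45.2 − 6.5 = 38.7 mm.
Mean rate = 38.7 mm / 747 years ≈ 0.05 mm/year.

0.05 mm/year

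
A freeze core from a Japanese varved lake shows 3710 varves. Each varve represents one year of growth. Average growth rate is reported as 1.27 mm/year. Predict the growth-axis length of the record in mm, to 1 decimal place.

The record spans 3710 years at 1.27 mm per year.
Length ≈ 1.27 × 3710 = 4711.7 mm.

4711.7 mm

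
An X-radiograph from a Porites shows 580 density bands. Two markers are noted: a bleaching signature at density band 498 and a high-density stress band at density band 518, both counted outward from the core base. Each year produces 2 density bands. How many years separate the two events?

Separation: 518 − 498 = 20 density bands.
Dividing by 2 density bands per year: 20 / 2 = 10 years.

10 yr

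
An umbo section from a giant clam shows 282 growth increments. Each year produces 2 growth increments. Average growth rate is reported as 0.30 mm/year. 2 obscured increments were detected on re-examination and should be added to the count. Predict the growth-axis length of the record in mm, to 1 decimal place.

After corrections the count is 282 + 2 = 284 growth increments.
With 2 growth increments per year, 284 / 2 = 142 years.
Predicted length = 0.30 mm/year × 142 years = 42.6 mm.

42.6 mm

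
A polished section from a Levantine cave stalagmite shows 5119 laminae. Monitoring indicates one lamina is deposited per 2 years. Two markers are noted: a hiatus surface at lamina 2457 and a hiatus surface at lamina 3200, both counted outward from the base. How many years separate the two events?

Separation: 3200 − 2457 = 743 laminae.
743 laminae at 2 years each span 743 × 2 = 1486 years.

1486 years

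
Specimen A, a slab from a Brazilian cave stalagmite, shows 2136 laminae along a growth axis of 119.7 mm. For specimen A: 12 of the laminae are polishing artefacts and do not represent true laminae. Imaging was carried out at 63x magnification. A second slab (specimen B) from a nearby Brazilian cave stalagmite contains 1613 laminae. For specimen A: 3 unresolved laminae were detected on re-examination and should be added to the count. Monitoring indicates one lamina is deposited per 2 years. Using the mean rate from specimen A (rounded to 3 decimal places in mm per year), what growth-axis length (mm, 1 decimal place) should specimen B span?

90.3 mm

Specimen A: true lamina count = 2136 − 12 + 3 = 2127.
Specimen A: multiplying by 2 years per lamina: 2127 × 2 = 4254 years.
A: Extension rate ≈ 119.7 / 4254 = 0.028 mm/yr.
Specimen B: at 2 years per lamina, 1613 × 2 = 3226 years. For B, 0.028 mm/year × 3226 years = 90.3 mm.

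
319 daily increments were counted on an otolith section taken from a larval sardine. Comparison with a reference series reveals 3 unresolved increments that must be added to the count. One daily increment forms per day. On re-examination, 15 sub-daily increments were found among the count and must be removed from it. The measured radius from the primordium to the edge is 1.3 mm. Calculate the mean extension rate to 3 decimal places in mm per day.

Adjusted count: 319 − 15 + 3 = 307 daily increments.
1.3 mm over 307 days gives 1.3 / 307 ≈ 0.004 mm per day.

0.004 mm per day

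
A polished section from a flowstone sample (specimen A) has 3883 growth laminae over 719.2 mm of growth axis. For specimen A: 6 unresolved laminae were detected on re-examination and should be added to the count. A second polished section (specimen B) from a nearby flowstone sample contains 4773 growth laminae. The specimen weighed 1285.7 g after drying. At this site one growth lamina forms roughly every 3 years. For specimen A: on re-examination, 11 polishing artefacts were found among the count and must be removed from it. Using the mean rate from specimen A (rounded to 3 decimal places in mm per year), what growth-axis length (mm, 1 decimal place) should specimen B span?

887.8 mm

Specimen A: after corrections the count is 3883 − 11 + 6 = 3878 growth laminae.
Specimen A: 3878 growth laminae at 3 years each span 3878 × 3 = 11634 years.
A: 719.2 mm over 11634 years gives 719.2 / 11634 ≈ 0.062 mm/year.
Specimen B: multiplying by 3 years per growth lamina: 4773 × 3 = 14319 years. B's length ≈ 0.062 × 14319 = 887.8 mm.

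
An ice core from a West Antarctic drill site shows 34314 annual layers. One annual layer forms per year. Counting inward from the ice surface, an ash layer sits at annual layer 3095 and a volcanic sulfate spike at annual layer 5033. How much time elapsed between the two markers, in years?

1938 years

5033 − 3095 = 1938 annual layers lie between the two events.
One annual layer per year makes the interval 1938 years.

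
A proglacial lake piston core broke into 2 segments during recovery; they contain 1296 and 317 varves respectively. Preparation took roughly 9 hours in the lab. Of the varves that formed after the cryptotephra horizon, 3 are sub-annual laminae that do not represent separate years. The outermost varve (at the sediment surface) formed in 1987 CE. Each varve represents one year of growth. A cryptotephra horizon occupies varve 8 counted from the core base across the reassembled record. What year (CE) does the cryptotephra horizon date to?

Total varves = 1296 + 317 = 1613.
Between varve 8 and the sediment surface there are 1613 − 8 = 1605 varves.
Excluding 3 false varves: 1605 − 3 = 1602.
1987 − 1602 = 385 CE.

385 CE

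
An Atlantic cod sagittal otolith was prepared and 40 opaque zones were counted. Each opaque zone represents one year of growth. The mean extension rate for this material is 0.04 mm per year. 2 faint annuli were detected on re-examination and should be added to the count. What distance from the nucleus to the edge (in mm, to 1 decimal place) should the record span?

1.7 mm

True opaque zone count = 40 + 2 = 42.
42 years at 0.04 mm/year gives 0.04 × 42 = 1.7 mm.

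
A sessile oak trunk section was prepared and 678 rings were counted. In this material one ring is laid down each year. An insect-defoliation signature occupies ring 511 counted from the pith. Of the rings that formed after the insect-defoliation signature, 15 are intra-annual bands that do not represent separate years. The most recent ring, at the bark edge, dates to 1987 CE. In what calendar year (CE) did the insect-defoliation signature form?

1835 CE

678 − 511 = 167 rings lie beyond the insect-defoliation signature toward the bark edge.
Excluding 15 false rings: 167 − 15 = 152.
The ring at the bark edge is 1987 CE, so the insect-defoliation signature dates to 1987 − 152 = 1835 CE.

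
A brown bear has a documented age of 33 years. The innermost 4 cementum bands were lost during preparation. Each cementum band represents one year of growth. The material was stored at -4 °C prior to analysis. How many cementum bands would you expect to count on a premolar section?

29 cementum bands

One cementum band per year gives 33 cementum bands over 33 years.
Less the 4 uncaptured cementum bands: 33 − 4 = 29.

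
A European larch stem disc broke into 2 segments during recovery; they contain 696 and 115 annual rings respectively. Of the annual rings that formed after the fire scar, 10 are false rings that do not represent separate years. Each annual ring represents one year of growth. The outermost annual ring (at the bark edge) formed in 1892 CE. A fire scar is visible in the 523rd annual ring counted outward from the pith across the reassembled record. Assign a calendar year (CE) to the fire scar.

1614 CE

Total annual rings = 696 + 115 = 811.
The fire scar sits at annual ring 523 from the pith, so 811 − 523 = 288 annual rings formed after it.
288 − 10 false = 278 true annual rings after the fire scar.
1892 − 278 = 1614 CE.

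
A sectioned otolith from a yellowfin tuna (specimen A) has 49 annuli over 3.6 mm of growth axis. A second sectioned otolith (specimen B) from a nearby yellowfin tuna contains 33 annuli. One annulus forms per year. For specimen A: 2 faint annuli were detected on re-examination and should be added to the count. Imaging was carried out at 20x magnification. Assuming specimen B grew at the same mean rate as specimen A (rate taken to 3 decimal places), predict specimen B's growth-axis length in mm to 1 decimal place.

Specimen A: adjusted count: 49 + 2 = 51 annuli.
A: 3.6 mm over 51 years gives 3.6 / 51 ≈ 0.071 mm per year.
For B, 0.071 mm/year × 33 years = 2.3 mm.

2.3 mm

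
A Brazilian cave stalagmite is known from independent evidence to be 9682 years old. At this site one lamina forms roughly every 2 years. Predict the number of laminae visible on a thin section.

Expected laminae: 9682 / 2 = 4841.
So 4841 laminae should be present.

4841 laminae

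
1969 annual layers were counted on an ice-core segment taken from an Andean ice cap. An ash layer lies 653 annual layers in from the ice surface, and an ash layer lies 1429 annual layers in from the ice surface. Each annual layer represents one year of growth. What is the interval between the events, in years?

776 years

Separation: 1429 − 653 = 776 annual layers.
That is 776 years at one annual layer per year.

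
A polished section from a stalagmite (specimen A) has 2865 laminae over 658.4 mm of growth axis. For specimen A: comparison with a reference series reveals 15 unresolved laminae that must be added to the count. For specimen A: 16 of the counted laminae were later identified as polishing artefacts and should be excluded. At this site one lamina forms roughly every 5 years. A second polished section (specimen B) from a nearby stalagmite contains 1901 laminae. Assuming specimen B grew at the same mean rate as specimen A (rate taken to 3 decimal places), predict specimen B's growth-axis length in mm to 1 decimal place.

Specimen A: after corrections the count is 2865 − 16 + 15 = 2864 laminae.
Specimen A: 2864 laminae at 5 years each span 2864 × 5 = 14320 years.
A: Mean rate = 658.4 mm / 14320 years ≈ 0.046 mm per year.
Specimen B: at 5 years per lamina, 1901 × 5 = 9505 years. For B, 0.046 mm/year × 9505 years = 437.2 mm.

437.2 mm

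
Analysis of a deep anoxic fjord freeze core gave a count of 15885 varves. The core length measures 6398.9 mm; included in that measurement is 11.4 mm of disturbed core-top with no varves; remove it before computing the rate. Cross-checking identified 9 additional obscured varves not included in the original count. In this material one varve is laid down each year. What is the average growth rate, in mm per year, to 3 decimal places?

0.402 mm per year

After corrections the count is 15885 + 9 = 15894 varves.
Net length = 6398.9 − 11.4 = 6387.5 mm.
Mean rate = 6387.5 mm / 15894 years ≈ 0.402 mm per year.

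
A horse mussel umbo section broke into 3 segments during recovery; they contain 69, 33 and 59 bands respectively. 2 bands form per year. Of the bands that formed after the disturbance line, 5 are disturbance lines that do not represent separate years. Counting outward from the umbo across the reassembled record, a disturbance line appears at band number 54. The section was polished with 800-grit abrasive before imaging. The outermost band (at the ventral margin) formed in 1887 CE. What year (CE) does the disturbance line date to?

Total bands = 69 + 33 + 59 = 161.
The disturbance line sits at band 54 from the umbo, so 161 − 54 = 107 bands formed after it.
107 − 5 false = 102 true bands after the disturbance line.
102 bands at 2 per year is 102 / 2 = 51 years.
The band at the ventral margin is 1887 CE, so the disturbance line dates to 1887 − 51 = 1836 CE.

1836 CE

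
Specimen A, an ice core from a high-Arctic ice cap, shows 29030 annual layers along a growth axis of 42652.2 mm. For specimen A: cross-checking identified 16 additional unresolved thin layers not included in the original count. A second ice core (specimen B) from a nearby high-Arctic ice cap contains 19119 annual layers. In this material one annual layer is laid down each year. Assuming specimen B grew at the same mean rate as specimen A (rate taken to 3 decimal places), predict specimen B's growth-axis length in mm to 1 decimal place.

28066.7 mm

Specimen A: adjusted count: 29030 + 16 = 29046 annual layers.
A: Mean rate = 42652.2 mm / 29046 years ≈ 1.468 mm/yr.
For B, 1.468 mm/year × 19119 years = 28066.7 mm.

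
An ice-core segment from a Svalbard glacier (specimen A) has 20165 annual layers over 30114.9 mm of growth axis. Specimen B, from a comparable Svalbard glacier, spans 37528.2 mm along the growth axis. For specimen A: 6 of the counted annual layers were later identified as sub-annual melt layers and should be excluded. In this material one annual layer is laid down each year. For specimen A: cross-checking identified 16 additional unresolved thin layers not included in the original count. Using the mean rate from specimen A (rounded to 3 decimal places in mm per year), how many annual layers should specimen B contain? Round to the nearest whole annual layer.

25136 annual layers

Specimen A: true annual layer count = 20165 − 6 + 16 = 20175.
A: Extension rate ≈ 30114.9 / 20175 = 1.493 mm/yr.
B spans 37528.2 / 1.493 = 25136.10 years ≈ 25136 annual layers.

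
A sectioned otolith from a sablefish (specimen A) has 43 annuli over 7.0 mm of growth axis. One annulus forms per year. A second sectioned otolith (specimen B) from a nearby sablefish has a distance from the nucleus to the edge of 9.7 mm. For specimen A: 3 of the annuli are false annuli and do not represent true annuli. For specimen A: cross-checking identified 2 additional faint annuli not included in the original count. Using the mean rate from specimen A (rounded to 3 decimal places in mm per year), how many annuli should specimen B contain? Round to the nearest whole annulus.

Specimen A: adjusted count: 43 − 3 + 2 = 42 annuli.
A: Extension rate ≈ 7.0 / 42 = 0.167 mm/yr.
B spans 9.7 / 0.167 = 58.08 years ≈ 58 annuli.

58 annuli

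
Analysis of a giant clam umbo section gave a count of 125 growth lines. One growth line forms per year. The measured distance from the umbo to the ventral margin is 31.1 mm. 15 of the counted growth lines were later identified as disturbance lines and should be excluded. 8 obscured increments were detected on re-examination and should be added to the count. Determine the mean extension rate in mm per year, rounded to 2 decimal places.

Correcting the raw count gives 125 − 15 + 8 = 118 true growth lines.
31.1 mm over 118 years gives 31.1 / 118 ≈ 0.26 mm per year.

0.26 mm per year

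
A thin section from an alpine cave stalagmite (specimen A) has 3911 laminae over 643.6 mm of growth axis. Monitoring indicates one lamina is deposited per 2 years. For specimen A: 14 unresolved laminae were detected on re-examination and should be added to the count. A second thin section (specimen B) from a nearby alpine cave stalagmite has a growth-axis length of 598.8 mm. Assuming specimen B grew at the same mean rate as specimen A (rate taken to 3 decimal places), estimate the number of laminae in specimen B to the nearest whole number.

Specimen A: after corrections the count is 3911 + 14 = 3925 laminae.
Specimen A: multiplying by 2 years per lamina: 3925 × 2 = 7850 years.
A: Mean rate = 643.6 mm / 7850 years ≈ 0.082 mm/yr.
Specimen B: 598.8 mm / 0.082 mm per year = 7302.44 years; at 2 years per lamina that is 7302.44 / 2 ≈ 3651 laminae.

3651 laminae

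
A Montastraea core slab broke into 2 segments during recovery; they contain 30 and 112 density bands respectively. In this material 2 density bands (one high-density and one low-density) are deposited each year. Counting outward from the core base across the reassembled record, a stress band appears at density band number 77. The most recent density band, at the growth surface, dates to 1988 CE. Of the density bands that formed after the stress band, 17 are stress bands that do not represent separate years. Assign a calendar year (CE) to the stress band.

Total density bands = 30 + 112 = 142.
Between density band 77 and the growth surface there are 142 − 77 = 65 density bands.
Removing the 17 false density bands leaves 65 − 17 = 48 true density bands beyond the stress band.
48 density bands at 2 per year is 48 / 2 = 24 years.
1988 − 24 = 1964 CE.

1964 CE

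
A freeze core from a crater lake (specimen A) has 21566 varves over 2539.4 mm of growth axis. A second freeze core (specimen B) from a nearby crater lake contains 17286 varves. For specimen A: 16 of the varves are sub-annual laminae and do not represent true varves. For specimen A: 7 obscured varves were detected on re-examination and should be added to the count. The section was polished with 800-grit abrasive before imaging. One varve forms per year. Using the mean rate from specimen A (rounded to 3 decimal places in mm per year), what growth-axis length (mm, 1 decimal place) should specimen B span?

Specimen A: after corrections the count is 21566 − 16 + 7 = 21557 varves.
A: Mean rate = 2539.4 mm / 21557 years ≈ 0.118 mm/year.
B's length ≈ 0.118 × 17286 = 2039.7 mm.

2039.7 mm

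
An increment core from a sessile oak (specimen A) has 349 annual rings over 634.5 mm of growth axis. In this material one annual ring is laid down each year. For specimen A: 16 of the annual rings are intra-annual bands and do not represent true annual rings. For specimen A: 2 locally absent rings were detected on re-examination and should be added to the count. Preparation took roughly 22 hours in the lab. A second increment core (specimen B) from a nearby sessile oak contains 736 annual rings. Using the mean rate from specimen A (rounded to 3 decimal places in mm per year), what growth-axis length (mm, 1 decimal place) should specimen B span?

1394.0 mm

Specimen A: adjusted count: 349 − 16 + 2 = 335 annual rings.
A: Extension rate ≈ 634.5 / 335 = 1.894 mm/yr.
Length of B = 1.894 × 736 = 1394.0 mm.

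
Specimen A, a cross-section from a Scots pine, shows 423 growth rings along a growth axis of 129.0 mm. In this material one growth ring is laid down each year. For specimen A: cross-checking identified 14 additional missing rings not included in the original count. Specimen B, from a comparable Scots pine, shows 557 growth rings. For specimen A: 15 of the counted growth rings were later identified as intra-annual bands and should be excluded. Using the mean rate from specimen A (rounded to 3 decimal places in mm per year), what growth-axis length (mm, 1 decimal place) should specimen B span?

170.4 mm

Specimen A: true growth ring count = 423 − 15 + 14 = 422.
A: Extension rate ≈ 129.0 / 422 = 0.306 mm/yr.
For B, 0.306 mm/year × 557 years = 170.4 mm.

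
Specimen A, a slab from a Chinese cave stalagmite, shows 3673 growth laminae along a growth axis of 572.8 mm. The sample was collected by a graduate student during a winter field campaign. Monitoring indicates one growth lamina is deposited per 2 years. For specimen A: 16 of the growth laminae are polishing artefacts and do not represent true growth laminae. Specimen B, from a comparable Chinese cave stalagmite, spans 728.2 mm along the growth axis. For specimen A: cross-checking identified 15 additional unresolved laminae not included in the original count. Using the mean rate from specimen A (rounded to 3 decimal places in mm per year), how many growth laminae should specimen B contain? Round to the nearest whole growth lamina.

4668 growth laminae

Specimen A: true growth lamina count = 3673 − 16 + 15 = 3672.
Specimen A: 3672 growth laminae at 2 years each span 3672 × 2 = 7344 years.
A: 572.8 mm over 7344 years gives 572.8 / 7344 ≈ 0.078 mm per year.
B spans 728.2 / 0.078 = 9335.90 years; at 2 years per growth lamina that is 9335.90 / 2 ≈ 4668 growth laminae.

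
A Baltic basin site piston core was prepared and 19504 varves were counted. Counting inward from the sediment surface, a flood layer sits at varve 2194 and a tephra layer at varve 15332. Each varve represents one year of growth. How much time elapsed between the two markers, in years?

The two markers are separated by 15332 − 2194 = 13138 varves.
That is 13138 years at one varve per year.

13138 years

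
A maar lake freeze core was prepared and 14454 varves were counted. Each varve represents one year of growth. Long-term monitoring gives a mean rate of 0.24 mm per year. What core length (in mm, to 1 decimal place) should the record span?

The record spans 14454 years at 0.24 mm per year.
14454 years at 0.24 mm/year gives 0.24 × 14454 = 3469.0 mm.

3469.0 mm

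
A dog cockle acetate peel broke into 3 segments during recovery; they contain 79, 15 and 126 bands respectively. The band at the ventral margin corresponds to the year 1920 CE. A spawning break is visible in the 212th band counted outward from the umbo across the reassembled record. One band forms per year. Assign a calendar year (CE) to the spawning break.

Total bands = 79 + 15 + 126 = 220.
The spawning break sits at band 212 from the umbo, so 220 − 212 = 8 bands formed after it.
The band at the ventral margin is 1920 CE, so the spawning break dates to 1920 − 8 = 1912 CE.

1912 CE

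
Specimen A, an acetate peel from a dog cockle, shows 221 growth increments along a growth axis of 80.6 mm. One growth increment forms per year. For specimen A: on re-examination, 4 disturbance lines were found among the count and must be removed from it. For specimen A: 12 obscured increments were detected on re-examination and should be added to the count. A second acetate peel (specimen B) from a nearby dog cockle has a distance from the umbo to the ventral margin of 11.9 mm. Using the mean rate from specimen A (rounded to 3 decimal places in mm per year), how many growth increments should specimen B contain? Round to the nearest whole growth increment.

Specimen A: after corrections the count is 221 − 4 + 12 = 229 growth increments.
A: Mean rate = 80.6 mm / 229 years ≈ 0.352 mm/year.
Specimen B: 11.9 mm / 0.352 mm per year = 33.81 years ≈ 34 growth increments.

34 growth increments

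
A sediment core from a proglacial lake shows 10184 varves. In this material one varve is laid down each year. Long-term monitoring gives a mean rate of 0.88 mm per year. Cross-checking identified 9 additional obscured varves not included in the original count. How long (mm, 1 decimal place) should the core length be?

8969.8 mm

Adjusted count: 10184 + 9 = 10193 varves.
Length ≈ 0.88 × 10193 = 8969.8 mm.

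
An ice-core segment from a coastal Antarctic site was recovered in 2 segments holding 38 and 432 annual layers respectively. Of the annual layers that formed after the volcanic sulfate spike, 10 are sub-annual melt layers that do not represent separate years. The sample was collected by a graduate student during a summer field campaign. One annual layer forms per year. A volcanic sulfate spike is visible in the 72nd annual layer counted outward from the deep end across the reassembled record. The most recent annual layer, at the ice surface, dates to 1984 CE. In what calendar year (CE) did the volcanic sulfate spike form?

Total annual layers = 38 + 432 = 470.
The volcanic sulfate spike sits at annual layer 72 from the deep end, so 470 − 72 = 398 annual layers formed after it.
398 − 10 false = 388 true annual layers after the volcanic sulfate spike.
Counting back 388 years from 1984 CE places the volcanic sulfate spike in 1984 − 388 = 1596 CE.

1596 CE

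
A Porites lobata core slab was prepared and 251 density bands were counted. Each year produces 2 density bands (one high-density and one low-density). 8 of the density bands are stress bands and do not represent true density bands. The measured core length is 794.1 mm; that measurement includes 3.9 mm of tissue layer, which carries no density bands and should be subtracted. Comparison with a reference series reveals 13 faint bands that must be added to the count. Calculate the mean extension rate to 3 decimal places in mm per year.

6.173 mm per year

After corrections the count is 251 − 8 + 13 = 256 density bands.
With 2 density bands per year, 256 / 2 = 128 years.
Net length = 794.1 − 3.9 = 790.2 mm.
790.2 mm over 128 years gives 790.2 / 128 ≈ 6.173 mm per year.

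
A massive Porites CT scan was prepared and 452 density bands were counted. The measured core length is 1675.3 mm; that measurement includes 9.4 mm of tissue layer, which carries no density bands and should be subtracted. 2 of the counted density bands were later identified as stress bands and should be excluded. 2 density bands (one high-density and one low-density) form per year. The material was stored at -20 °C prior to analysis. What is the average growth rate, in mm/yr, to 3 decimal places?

Correcting the raw count gives 452 − 2 = 450 true density bands.
450 density bands at 2 per year is 450 / 2 = 225 years.
Removing the 9.4 mm offcut leaves 1675.3 − 9.4 = 1665.9 mm.
Mean rate = 1665.9 mm / 225 years ≈ 7.404 mm/yr.

7.404 mm/yr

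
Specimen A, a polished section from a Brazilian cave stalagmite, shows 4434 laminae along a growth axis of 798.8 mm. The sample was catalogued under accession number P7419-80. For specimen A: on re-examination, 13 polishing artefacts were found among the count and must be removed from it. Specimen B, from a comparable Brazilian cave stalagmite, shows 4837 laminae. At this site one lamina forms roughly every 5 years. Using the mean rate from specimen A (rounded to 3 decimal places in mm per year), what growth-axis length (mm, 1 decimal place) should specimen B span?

870.7 mm

Specimen A: true lamina count = 4434 − 13 = 4421.
Specimen A: multiplying by 5 years per lamina: 4421 × 5 = 22105 years.
A: Mean rate = 798.8 mm / 22105 years ≈ 0.036 mm/year.
Specimen B: at 5 years per lamina, 4837 × 5 = 24185 years. B's length ≈ 0.036 × 24185 = 870.7 mm.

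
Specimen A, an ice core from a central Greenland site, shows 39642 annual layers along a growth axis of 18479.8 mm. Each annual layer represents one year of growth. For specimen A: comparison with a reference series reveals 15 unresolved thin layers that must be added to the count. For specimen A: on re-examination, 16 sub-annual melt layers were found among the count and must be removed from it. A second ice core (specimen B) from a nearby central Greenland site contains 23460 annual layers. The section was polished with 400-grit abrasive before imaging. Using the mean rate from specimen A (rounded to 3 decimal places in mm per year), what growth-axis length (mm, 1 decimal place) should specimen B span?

10932.4 mm

Specimen A: after corrections the count is 39642 − 16 + 15 = 39641 annual layers.
A: Extension rate ≈ 18479.8 / 39641 = 0.466 mm per year.
Length of B = 0.466 × 23460 = 10932.4 mm.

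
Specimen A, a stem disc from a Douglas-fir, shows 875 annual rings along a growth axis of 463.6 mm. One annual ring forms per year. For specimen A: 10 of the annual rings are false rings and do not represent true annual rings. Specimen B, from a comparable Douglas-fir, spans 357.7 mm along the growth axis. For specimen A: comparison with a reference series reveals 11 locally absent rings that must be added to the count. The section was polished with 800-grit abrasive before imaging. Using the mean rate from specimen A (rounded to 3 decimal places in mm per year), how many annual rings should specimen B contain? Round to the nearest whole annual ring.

Specimen A: correcting the raw count gives 875 − 10 + 11 = 876 true annual rings.
A: Mean rate = 463.6 mm / 876 years ≈ 0.529 mm per year.
Specimen B: 357.7 mm / 0.529 mm per year = 676.18 years ≈ 676 annual rings.

676 annual rings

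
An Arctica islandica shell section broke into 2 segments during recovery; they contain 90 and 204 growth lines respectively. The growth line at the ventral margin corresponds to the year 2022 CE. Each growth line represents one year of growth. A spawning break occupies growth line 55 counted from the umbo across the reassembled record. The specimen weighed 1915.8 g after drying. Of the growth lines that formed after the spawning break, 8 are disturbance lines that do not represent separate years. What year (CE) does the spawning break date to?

1791 CE

Total growth lines = 90 + 204 = 294.
294 − 55 = 239 growth lines lie beyond the spawning break toward the ventral margin.
Removing the 8 false growth lines leaves 239 − 8 = 231 true growth lines beyond the spawning break.
Counting back 231 years from 2022 CE places the spawning break in 2022 − 231 = 1791 CE.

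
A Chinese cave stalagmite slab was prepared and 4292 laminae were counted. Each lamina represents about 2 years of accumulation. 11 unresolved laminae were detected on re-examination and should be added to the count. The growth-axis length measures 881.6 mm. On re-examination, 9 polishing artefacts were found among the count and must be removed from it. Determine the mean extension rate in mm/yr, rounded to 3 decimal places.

0.103 mm/yr

Adjusted count: 4292 − 9 + 11 = 4294 laminae.
At 2 years per lamina, 4294 × 2 = 8588 years.
Extension rate ≈ 881.6 / 8588 = 0.103 mm/yr.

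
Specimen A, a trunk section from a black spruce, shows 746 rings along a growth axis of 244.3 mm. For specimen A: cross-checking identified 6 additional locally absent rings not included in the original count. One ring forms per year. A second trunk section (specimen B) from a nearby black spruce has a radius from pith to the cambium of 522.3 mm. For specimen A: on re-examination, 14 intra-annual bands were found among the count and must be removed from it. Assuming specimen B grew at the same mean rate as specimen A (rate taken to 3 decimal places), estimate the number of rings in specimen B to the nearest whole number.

Specimen A: correcting the raw count gives 746 − 14 + 6 = 738 true rings.
A: Extension rate ≈ 244.3 / 738 = 0.331 mm/yr.
Specimen B: 522.3 mm / 0.331 mm per year = 1577.95 years ≈ 1578 rings.

1578 rings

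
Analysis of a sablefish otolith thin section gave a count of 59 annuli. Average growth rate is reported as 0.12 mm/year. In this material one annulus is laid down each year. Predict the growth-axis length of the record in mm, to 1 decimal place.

7.1 mm

59 years of growth are recorded.
59 years at 0.12 mm/year gives 0.12 × 59 = 7.1 mm.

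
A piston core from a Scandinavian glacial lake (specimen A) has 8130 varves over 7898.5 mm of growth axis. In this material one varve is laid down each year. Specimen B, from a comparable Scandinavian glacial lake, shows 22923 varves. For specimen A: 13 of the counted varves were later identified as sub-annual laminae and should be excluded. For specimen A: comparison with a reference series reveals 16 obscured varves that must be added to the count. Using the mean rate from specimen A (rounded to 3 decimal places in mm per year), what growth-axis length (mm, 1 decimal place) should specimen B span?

Specimen A: adjusted count: 8130 − 13 + 16 = 8133 varves.
A: Extension rate ≈ 7898.5 / 8133 = 0.971 mm/year.
Length of B = 0.971 × 22923 = 22258.2 mm.

22258.2 mm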